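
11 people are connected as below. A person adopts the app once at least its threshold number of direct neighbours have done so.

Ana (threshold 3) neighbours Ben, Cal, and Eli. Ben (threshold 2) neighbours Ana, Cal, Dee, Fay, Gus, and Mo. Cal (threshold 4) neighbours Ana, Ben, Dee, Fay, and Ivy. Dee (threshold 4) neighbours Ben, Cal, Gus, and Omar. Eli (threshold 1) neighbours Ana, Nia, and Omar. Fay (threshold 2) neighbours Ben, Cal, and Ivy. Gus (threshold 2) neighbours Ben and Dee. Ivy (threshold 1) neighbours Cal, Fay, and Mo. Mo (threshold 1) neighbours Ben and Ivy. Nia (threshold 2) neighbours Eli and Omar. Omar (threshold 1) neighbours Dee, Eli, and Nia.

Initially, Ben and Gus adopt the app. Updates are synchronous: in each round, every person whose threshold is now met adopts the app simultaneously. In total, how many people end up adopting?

5

Round 1 — Ben, Gus adopt the app (initial).
Round 2 — checking thresholds:
  Ana: 1 of 3 neighbours < 3, holds.
  Cal: 1 of 5 neighbours < 4, holds.
  Dee: 2 of 4 neighbours < 4, holds.
  Fay: 1 of 3 neighbours < 2, holds.
  Mo: 1 of 2 neighbours ≥ 1, adopts the app.
Round 3 — checking thresholds:
  Ana: 1 of 3 neighbours < 3, holds.
  Cal: 1 of 5 neighbours < 4, holds.
  Dee: 2 of 4 neighbours < 4, holds.
  Fay: 1 of 3 neighbours < 2, holds.
  Ivy: 1 of 3 neighbours ≥ 1, adopts the app.
Round 4 — checking thresholds:
  Ana: 1 of 3 neighbours < 3, holds.
  Cal: 2 of 5 neighbours < 4, holds.
  Dee: 2 of 4 neighbours < 4, holds.
  Fay: 2 of 3 neighbours ≥ 2, adopts the app.
Round 5 — no new adoptions; cascade stops.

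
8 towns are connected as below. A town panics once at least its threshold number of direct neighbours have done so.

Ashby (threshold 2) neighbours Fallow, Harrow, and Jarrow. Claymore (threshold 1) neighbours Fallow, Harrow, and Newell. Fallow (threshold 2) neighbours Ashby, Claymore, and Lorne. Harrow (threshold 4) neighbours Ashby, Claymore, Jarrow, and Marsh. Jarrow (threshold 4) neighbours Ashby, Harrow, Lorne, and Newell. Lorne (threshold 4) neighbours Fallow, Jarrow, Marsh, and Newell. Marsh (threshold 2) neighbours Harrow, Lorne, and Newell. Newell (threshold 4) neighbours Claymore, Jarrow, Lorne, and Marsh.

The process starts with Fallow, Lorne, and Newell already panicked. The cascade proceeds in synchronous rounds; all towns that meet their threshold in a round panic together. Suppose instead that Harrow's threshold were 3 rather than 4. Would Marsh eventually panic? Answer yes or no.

With Harrow's threshold at 3:
Round 1 — Fallow, Lorne, Newell panic (initial).
Round 2 — checking thresholds:
  Ashby: 1 of 3 neighbours < 2, holds.
  Claymore: 2 of 3 neighbours ≥ 1, panics.
  Jarrow: 2 of 4 neighbours < 4, holds.
  Marsh: 2 of 3 neighbours ≥ 2, panics.
Round 3 — no new panics; cascade stops.

yes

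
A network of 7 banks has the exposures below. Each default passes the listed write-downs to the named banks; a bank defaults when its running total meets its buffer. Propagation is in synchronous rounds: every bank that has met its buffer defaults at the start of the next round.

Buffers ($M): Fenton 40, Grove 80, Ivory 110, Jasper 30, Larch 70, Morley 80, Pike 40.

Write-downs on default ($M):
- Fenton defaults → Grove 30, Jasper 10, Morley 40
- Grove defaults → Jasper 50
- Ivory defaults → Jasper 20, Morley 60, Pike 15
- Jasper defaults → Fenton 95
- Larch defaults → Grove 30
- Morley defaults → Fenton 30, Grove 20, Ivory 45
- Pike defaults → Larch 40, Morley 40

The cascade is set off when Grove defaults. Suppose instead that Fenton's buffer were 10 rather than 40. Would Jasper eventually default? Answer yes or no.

With Fenton's buffer at 10:
Round 1 — Grove defaults (initial).
  Jasper: +50 → 50 ≥ 30
Round 2 — Jasper defaults.
  Fenton: +95 → 95 ≥ 10
Round 3 — Fenton defaults.
  Morley: +40 → 40 < 80
No further defaults.

yes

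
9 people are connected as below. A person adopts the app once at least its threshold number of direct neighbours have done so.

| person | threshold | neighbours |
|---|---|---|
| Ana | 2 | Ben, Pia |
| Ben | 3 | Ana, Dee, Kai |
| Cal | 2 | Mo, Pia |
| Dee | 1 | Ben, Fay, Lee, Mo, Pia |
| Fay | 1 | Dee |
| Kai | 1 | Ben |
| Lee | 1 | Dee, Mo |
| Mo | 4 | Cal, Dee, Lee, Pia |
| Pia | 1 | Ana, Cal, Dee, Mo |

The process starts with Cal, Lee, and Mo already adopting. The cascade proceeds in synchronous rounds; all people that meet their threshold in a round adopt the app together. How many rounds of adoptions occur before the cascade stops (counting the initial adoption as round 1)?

3

Round 1 — Cal, Lee, Mo adopt the app (initial).
Round 2 — checking thresholds:
  Dee: 2 of 5 neighbours ≥ 1, adopts the app.
  Pia: 2 of 4 neighbours ≥ 1, adopts the app.
Round 3 — checking thresholds:
  Ana: 1 of 2 neighbours < 2, below threshold.
  Ben: 1 of 3 neighbours < 3, below threshold.
  Fay: 1 of 1 neighbours ≥ 1, adopts the app.
Round 4 — no new adoptions; cascade stops.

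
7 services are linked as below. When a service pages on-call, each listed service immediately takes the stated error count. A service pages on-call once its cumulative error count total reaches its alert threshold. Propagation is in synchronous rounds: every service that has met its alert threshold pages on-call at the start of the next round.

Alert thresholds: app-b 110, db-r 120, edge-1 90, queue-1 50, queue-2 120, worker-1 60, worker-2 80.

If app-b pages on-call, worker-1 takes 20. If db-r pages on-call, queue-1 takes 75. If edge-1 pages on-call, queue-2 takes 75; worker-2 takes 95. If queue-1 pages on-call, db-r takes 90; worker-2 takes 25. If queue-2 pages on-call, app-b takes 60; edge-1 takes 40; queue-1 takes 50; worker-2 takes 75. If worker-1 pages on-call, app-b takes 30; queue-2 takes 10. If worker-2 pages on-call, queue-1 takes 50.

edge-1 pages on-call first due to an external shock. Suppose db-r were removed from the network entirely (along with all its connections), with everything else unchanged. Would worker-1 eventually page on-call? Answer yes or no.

no

With db-r removed:
Round 1 — edge-1 pages on-call (initial).
  queue-2: +75 → 75 < 120
  worker-2: +95 → 95 ≥ 80
Round 2 — worker-2 pages on-call.
  queue-1: +50 → 50 ≥ 50
Round 3 — queue-1 pages on-call.
No further pages.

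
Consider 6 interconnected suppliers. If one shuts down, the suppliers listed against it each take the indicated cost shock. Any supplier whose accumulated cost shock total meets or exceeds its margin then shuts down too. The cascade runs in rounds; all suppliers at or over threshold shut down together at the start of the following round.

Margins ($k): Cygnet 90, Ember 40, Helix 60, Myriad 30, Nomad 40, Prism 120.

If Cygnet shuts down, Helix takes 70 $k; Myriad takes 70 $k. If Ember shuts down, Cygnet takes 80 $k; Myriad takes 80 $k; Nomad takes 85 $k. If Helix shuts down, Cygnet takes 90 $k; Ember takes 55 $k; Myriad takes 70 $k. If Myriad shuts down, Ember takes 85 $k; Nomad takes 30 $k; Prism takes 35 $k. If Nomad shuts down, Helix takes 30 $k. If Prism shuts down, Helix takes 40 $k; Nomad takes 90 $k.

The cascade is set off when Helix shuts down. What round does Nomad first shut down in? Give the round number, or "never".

Round 1 — Helix shuts down (initial).
  Cygnet: +90 → 90 ≥ 90
  Ember: +55 → 55 ≥ 40
  Myriad: +70 → 70 ≥ 30
Round 2 — Cygnet, Ember, Myriad shut down.
  Nomad: +85+30 → 115 ≥ 40
  Prism: +35 → 35 < 120
Round 3 — Nomad shuts down.
No further shutdowns.

3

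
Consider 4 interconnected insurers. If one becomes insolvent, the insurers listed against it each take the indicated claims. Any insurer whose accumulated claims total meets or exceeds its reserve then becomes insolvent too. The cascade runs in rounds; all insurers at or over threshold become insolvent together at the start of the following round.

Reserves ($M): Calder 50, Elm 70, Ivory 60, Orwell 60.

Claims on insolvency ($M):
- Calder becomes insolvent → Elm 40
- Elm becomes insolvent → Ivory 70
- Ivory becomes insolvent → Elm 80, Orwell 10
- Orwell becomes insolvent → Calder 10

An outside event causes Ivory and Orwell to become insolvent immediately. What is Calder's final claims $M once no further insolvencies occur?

10

Round 1 — Ivory, Orwell become insolvent (initial).
  Calder: +10 → 10 < 50
  Elm: +80 → 80 ≥ 70
Round 2 — Elm becomes insolvent.
No further insolvencies.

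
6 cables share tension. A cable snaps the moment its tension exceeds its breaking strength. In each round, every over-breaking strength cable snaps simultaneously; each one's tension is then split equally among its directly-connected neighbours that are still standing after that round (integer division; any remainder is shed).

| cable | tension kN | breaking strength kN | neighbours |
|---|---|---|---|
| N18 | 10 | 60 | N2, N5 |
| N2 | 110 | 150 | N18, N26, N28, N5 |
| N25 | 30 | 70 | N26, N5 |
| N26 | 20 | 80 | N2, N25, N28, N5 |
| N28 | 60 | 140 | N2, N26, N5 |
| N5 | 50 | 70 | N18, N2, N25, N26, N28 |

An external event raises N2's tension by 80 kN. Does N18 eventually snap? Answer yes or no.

yes

Round 1 — N2 at 190 > 150. N2 snaps.
  N2 sheds 190 kN to N18, N26, N28, N5: 47 each (2 lost).
    N18: 10+47 = 57 ≤ 60
    N26: 20+47 = 67 ≤ 80
    N28: 60+47 = 107 ≤ 140
    N5: 50+47 = 97 > 70
Round 2 — N5 snaps.
  N5 sheds 97 kN to N18, N25, N26, N28: 24 each (1 lost).
    N18: 57+24 = 81 > 60
    N25: 30+24 = 54 ≤ 70
    N26: 67+24 = 91 > 80
    N28: 107+24 = 131 ≤ 140
Round 3 — N18, N26 snap.
  N18 sheds 81 kN: no online neighbours, lost.
  N26 sheds 91 kN to N25, N28: 45 each (1 lost).
    N25: 54+45 = 99 > 70
    N28: 131+45 = 176 > 140
Round 4 — N25, N28 snap.
  N25 sheds 99 kN: no online neighbours, lost.
  N28 sheds 176 kN: no online neighbours, lost.
No further breaks.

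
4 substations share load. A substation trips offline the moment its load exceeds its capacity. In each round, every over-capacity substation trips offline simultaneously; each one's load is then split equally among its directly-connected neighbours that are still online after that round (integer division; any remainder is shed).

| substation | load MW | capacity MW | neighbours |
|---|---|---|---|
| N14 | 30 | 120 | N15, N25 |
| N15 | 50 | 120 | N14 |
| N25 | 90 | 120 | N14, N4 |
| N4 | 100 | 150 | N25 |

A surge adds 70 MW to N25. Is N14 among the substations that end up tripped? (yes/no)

Round 1 — N25 at 160 > 120. N25 trips offline.
  N25 sheds 160 MW to N14, N4: 80 each.
    N14: 30+80 = 110 ≤ 120
    N4: 100+80 = 180 > 150
Round 2 — N4 trips offline.
  N4 sheds 180 MW: no online neighbours, lost.
No further trips.

no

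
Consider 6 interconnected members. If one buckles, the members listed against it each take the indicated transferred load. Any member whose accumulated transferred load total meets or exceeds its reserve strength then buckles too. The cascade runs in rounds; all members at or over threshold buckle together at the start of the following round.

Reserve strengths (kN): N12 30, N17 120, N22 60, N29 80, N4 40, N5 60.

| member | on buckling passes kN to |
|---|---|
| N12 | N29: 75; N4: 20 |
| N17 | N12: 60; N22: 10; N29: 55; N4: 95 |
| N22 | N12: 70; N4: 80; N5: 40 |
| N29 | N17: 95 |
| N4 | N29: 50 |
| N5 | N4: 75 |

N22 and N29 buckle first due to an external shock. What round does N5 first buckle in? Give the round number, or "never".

never

Round 1 — N22, N29 buckle (initial).
  N12: +70 → 70 ≥ 30
  N17: +95 → 95 < 120
  N4: +80 → 80 ≥ 40
  N5: +40 → 40 < 60
Round 2 — N12, N4 buckle.
No further bucklings.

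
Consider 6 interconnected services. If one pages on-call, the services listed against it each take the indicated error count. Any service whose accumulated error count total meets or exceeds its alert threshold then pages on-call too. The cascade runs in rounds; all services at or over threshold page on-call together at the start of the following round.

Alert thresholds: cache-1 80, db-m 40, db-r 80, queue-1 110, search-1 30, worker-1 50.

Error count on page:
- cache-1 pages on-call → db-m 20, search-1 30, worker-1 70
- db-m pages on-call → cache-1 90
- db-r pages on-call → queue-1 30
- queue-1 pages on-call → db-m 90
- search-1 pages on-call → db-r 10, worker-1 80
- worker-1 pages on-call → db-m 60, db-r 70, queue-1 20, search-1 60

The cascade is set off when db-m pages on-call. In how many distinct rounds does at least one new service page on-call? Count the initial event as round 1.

4

Round 1 — db-m pages on-call (initial).
  cache-1: +90 → 90 ≥ 80
Round 2 — cache-1 pages on-call.
  search-1: +30 → 30 ≥ 30
  worker-1: +70 → 70 ≥ 50
Round 3 — search-1, worker-1 page on-call.
  db-r: +10+70 → 80 ≥ 80
  queue-1: +20 → 20 < 110
Round 4 — db-r pages on-call.
  queue-1: +30 → 50 < 110
No further pages.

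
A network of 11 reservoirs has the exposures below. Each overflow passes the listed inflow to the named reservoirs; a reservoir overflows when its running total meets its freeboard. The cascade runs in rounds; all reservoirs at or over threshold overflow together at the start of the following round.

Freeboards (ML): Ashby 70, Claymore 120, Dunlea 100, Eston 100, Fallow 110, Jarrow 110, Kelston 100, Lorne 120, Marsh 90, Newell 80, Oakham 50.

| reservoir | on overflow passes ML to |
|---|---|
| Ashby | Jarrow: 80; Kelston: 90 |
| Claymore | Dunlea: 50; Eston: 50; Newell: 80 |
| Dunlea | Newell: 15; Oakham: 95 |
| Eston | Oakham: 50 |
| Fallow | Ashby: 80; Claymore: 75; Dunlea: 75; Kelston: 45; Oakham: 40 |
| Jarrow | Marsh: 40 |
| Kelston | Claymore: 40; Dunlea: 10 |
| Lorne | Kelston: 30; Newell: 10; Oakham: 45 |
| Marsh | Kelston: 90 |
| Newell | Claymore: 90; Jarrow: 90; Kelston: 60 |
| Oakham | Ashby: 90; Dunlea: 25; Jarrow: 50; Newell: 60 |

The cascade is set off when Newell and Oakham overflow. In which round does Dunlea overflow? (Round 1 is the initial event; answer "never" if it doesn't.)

never

Round 1 — Newell, Oakham overflow (initial).
  Ashby: +90 → 90 ≥ 70
  Claymore: +90 → 90 < 120
  Dunlea: +25 → 25 < 100
  Jarrow: +90+50 → 140 ≥ 110
  Kelston: +60 → 60 < 100
Round 2 — Ashby, Jarrow overflow.
  Kelston: +90 → 150 ≥ 100
  Marsh: +40 → 40 < 90
Round 3 — Kelston overflows.
  Claymore: +40 → 130 ≥ 120
  Dunlea: +10 → 35 < 100
Round 4 — Claymore overflows.
  Dunlea: +50 → 85 < 100
  Eston: +50 → 50 < 100
No further overflows.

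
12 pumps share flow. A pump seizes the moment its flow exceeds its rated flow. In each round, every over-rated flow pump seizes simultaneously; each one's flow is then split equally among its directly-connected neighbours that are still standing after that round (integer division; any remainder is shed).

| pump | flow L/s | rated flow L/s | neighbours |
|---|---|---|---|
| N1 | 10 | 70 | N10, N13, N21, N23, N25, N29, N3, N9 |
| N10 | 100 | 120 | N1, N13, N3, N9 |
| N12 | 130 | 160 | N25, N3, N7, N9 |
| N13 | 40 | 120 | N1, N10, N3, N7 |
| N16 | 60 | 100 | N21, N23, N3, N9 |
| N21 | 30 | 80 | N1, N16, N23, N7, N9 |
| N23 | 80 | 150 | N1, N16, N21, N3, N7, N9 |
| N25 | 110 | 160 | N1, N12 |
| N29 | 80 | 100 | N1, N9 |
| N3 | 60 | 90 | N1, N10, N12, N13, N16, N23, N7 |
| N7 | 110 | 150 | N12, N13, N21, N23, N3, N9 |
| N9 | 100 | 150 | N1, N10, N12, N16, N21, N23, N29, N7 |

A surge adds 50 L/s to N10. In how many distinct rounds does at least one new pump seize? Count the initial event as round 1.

2

Round 1 — N10 at 150 > 120. N10 seizes.
  N10 sheds 150 L/s to N1, N13, N3, N9: 37 each (2 lost).
    N1: 10+37 = 47 ≤ 70
    N13: 40+37 = 77 ≤ 120
    N3: 60+37 = 97 > 90
    N9: 100+37 = 137 ≤ 150
Round 2 — N3 seizes.
  N3 sheds 97 L/s to N1, N12, N13, N16, N23, N7: 16 each (1 lost).
    N1: 47+16 = 63 ≤ 70
    N12: 130+16 = 146 ≤ 160
    N13: 77+16 = 93 ≤ 120
    N16: 60+16 = 76 ≤ 100
    N23: 80+16 = 96 ≤ 150
    N7: 110+16 = 126 ≤ 150
No further seizures.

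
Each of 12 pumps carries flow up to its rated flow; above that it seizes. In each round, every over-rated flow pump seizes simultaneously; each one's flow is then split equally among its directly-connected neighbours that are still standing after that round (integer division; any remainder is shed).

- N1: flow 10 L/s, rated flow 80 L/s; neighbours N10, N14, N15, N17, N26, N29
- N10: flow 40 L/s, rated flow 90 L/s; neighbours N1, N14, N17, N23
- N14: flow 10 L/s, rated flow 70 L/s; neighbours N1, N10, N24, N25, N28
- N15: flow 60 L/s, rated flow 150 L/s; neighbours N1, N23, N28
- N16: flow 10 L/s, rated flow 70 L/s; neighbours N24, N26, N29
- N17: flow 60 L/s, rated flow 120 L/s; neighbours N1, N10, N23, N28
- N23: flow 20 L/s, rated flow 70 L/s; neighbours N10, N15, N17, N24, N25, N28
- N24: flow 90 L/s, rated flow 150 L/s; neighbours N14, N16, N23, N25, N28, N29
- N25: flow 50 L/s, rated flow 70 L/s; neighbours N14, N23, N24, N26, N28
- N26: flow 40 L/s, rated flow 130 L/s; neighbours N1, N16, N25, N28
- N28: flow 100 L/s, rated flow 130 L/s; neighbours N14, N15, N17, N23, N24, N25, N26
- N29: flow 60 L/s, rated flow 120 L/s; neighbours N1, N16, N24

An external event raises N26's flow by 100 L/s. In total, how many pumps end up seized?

Round 1 — N26 at 140 > 130. N26 seizes.
  N26 sheds 140 L/s to N1, N16, N25, N28: 35 each.
    N1: 10+35 = 45 ≤ 80
    N16: 10+35 = 45 ≤ 70
    N25: 50+35 = 85 > 70
    N28: 100+35 = 135 > 130
Round 2 — N25, N28 seize.
  N25 sheds 85 L/s to N14, N23, N24: 28 each (1 lost).
    N14: 10+28 = 38 ≤ 70
    N23: 20+28 = 48 ≤ 70
    N24: 90+28 = 118 ≤ 150
  N28 sheds 135 L/s to N14, N15, N17, N23, N24: 27 each.
    N14: 38+27 = 65 ≤ 70
    N15: 60+27 = 87 ≤ 150
    N17: 60+27 = 87 ≤ 120
    N23: 48+27 = 75 > 70
    N24: 118+27 = 145 ≤ 150
Round 3 — N23 seizes.
  N23 sheds 75 L/s to N10, N15, N17, N24: 18 each (3 lost).
    N10: 40+18 = 58 ≤ 90
    N15: 87+18 = 105 ≤ 150
    N17: 87+18 = 105 ≤ 120
    N24: 145+18 = 163 > 150
Round 4 — N24 seizes.
  N24 sheds 163 L/s to N14, N16, N29: 54 each (1 lost).
    N14: 65+54 = 119 > 70
    N16: 45+54 = 99 > 70
    N29: 60+54 = 114 ≤ 120
Round 5 — N14, N16 seize.
  N14 sheds 119 L/s to N1, N10: 59 each (1 lost).
    N1: 45+59 = 104 > 80
    N10: 58+59 = 117 > 90
  N16 sheds 99 L/s to N29: 99 each.
    N29: 114+99 = 213 > 120
Round 6 — N1, N10, N29 seize.
  N1 sheds 104 L/s to N15, N17: 52 each.
    N15: 105+52 = 157 > 150
    N17: 105+52 = 157 > 120
  N10 sheds 117 L/s to N17: 117 each.
    N17: 157+117 = 274 > 120
  N29 sheds 213 L/s: no online neighbours, lost.
Round 7 — N15, N17 seize.
  N15 sheds 157 L/s: no online neighbours, lost.
  N17 sheds 274 L/s: no online neighbours, lost.
No further seizures.

12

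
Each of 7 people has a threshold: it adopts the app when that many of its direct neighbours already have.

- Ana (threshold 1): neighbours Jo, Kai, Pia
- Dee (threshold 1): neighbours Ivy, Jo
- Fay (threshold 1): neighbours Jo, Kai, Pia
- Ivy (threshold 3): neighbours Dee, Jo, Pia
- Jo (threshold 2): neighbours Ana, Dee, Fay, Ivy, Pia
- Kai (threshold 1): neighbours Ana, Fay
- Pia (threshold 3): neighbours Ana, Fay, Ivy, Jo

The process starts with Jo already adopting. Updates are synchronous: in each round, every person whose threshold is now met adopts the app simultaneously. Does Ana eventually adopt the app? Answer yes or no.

Round 1 — Jo adopts the app (initial).
Round 2 — checking thresholds:
  Ana: 1 of 3 neighbours ≥ 1, adopts the app.
  Dee: 1 of 2 neighbours ≥ 1, adopts the app.
  Fay: 1 of 3 neighbours ≥ 1, adopts the app.
  Ivy: 1 of 3 neighbours < 3, not yet.
  Pia: 1 of 4 neighbours < 3, not yet.
Round 3 — checking thresholds:
  Ivy: 2 of 3 neighbours < 3, not yet.
  Kai: 2 of 2 neighbours ≥ 1, adopts the app.
  Pia: 3 of 4 neighbours ≥ 3, adopts the app.
Round 4 — checking thresholds:
  Ivy: 3 of 3 neighbours ≥ 3, adopts the app.
Round 5 — no new adoptions; cascade stops.

yes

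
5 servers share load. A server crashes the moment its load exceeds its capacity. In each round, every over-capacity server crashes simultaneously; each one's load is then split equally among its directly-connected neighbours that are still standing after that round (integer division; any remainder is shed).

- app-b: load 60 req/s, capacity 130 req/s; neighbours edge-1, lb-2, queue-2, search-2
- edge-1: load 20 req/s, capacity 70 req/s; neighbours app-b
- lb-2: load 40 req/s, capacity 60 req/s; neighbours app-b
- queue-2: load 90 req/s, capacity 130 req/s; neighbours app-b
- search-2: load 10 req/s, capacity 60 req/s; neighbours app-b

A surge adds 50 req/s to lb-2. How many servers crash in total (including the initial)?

Round 1 — lb-2 at 90 > 60. lb-2 crashes.
  lb-2 sheds 90 req/s to app-b: 90 each.
    app-b: 60+90 = 150 > 130
Round 2 — app-b crashes.
  app-b sheds 150 req/s to edge-1, queue-2, search-2: 50 each.
    edge-1: 20+50 = 70 ≤ 70
    queue-2: 90+50 = 140 > 130
    search-2: 10+50 = 60 ≤ 60
Round 3 — queue-2 crashes.
  queue-2 sheds 140 req/s: no online neighbours, lost.
No further crashes.

3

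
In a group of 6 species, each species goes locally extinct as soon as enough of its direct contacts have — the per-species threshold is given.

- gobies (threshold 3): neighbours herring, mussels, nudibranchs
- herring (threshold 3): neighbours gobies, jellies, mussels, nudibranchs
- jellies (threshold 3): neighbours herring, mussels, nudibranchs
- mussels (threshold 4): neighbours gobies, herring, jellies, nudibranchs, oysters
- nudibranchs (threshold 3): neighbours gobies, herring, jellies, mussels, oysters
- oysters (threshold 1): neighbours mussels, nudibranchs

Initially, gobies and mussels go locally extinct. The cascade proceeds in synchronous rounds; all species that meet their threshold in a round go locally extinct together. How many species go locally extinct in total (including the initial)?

Round 1 — gobies, mussels go locally extinct (initial).
Round 2 — checking thresholds:
  herring: 2 of 4 neighbours < 3, below threshold.
  jellies: 1 of 3 neighbours < 3, below threshold.
  nudibranchs: 2 of 5 neighbours < 3, below threshold.
  oysters: 1 of 2 neighbours ≥ 1, goes locally extinct.
Round 3 — checking thresholds:
  herring: 2 of 4 neighbours < 3, below threshold.
  jellies: 1 of 3 neighbours < 3, below threshold.
  nudibranchs: 3 of 5 neighbours ≥ 3, goes locally extinct.
Round 4 — checking thresholds:
  herring: 3 of 4 neighbours ≥ 3, goes locally extinct.
  jellies: 2 of 3 neighbours < 3, below threshold.
Round 5 — checking thresholds:
  jellies: 3 of 3 neighbours ≥ 3, goes locally extinct.
Round 6 — no new extinctions; cascade stops.

6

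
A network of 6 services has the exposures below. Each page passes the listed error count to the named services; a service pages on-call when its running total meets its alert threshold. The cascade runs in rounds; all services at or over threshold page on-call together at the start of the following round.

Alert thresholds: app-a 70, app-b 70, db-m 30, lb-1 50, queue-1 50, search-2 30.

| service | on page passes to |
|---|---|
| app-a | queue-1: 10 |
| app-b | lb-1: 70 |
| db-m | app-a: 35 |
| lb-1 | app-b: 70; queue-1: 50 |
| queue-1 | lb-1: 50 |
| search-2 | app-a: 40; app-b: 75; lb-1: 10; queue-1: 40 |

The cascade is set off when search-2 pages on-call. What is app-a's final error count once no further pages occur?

Round 1 — search-2 pages on-call (initial).
  app-a: +40 → 40 < 70
  app-b: +75 → 75 ≥ 70
  lb-1: +10 → 10 < 50
  queue-1: +40 → 40 < 50
Round 2 — app-b pages on-call.
  lb-1: +70 → 80 ≥ 50
Round 3 — lb-1 pages on-call.
  queue-1: +50 → 90 ≥ 50
Round 4 — queue-1 pages on-call.
No further pages.

40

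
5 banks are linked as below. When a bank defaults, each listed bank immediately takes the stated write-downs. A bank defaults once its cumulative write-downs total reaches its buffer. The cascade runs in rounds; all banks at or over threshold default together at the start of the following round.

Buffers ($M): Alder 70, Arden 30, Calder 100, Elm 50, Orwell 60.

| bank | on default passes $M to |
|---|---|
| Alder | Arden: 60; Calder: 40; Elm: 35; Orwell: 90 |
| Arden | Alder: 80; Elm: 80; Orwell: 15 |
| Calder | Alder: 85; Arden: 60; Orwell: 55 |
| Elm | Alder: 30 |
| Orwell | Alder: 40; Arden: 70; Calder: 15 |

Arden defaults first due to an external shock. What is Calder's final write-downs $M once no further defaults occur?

Round 1 — Arden defaults (initial).
  Alder: +80 → 80 ≥ 70
  Elm: +80 → 80 ≥ 50
  Orwell: +15 → 15 < 60
Round 2 — Alder, Elm default.
  Calder: +40 → 40 < 100
  Orwell: +90 → 105 ≥ 60
Round 3 — Orwell defaults.
  Calder: +15 → 55 < 100
No further defaults.

55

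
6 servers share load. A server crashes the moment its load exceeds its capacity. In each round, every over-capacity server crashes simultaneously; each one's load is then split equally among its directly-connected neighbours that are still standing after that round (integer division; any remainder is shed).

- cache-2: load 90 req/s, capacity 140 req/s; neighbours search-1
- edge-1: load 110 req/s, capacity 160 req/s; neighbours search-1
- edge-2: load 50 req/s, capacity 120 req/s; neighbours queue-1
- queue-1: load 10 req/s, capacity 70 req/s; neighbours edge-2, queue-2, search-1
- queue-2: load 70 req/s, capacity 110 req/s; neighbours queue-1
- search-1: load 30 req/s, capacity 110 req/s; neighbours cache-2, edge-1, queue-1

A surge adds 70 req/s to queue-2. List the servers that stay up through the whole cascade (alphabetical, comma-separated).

cache-2, edge-1, search-1

Round 1 — queue-2 at 140 > 110. queue-2 crashes.
  queue-2 sheds 140 req/s to queue-1: 140 each.
    queue-1: 10+140 = 150 > 70
Round 2 — queue-1 crashes.
  queue-1 sheds 150 req/s to edge-2, search-1: 75 each.
    edge-2: 50+75 = 125 > 120
    search-1: 30+75 = 105 ≤ 110
Round 3 — edge-2 crashes.
  edge-2 sheds 125 req/s: no online neighbours, lost.
No further crashes.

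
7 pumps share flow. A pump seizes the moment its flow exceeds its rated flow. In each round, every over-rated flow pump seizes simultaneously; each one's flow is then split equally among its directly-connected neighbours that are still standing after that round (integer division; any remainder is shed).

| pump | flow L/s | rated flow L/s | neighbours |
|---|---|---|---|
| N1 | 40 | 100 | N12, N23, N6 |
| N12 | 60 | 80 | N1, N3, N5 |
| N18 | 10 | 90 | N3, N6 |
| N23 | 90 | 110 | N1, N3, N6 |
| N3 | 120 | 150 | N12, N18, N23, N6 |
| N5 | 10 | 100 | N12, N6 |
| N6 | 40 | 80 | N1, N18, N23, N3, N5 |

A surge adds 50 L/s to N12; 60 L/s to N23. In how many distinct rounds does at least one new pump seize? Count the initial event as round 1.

3

Round 1 — N12 at 110 > 80; N23 at 150 > 110. N12, N23 seize.
  N12 sheds 110 L/s to N1, N3, N5: 36 each (2 lost).
    N1: 40+36 = 76 ≤ 100
    N3: 120+36 = 156 > 150
    N5: 10+36 = 46 ≤ 100
  N23 sheds 150 L/s to N1, N3, N6: 50 each.
    N1: 76+50 = 126 > 100
    N3: 156+50 = 206 > 150
    N6: 40+50 = 90 > 80
Round 2 — N1, N3, N6 seize.
  N1 sheds 126 L/s: no online neighbours, lost.
  N3 sheds 206 L/s to N18: 206 each.
    N18: 10+206 = 216 > 90
  N6 sheds 90 L/s to N18, N5: 45 each.
    N18: 216+45 = 261 > 90
    N5: 46+45 = 91 ≤ 100
Round 3 — N18 seizes.
  N18 sheds 261 L/s: no online neighbours, lost.
No further seizures.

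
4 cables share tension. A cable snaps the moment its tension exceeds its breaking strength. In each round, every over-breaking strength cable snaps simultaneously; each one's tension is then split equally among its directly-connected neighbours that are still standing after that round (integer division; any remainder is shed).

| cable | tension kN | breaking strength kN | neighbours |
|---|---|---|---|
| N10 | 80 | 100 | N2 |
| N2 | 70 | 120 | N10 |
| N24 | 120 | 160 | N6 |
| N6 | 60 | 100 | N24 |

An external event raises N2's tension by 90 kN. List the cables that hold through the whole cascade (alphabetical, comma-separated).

N24, N6

Round 1 — N2 at 160 > 120. N2 snaps.
  N2 sheds 160 kN to N10: 160 each.
    N10: 80+160 = 240 > 100
Round 2 — N10 snaps.
  N10 sheds 240 kN: no online neighbours, lost.
No further breaks.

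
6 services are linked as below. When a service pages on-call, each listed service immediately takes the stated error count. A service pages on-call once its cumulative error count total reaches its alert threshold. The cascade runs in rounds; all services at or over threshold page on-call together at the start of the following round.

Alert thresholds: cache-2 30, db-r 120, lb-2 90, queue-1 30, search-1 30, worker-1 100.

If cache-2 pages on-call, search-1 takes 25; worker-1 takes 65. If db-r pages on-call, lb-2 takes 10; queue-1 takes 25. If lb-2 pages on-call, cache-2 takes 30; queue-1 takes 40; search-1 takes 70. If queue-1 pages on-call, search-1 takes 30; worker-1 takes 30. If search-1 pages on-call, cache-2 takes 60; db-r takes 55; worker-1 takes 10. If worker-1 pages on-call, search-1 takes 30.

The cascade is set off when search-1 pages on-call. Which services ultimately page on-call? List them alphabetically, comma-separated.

cache-2, search-1

Round 1 — search-1 pages on-call (initial).
  cache-2: +60 → 60 ≥ 30
  db-r: +55 → 55 < 120
  worker-1: +10 → 10 < 100
Round 2 — cache-2 pages on-call.
  worker-1: +65 → 75 < 100
No further pages.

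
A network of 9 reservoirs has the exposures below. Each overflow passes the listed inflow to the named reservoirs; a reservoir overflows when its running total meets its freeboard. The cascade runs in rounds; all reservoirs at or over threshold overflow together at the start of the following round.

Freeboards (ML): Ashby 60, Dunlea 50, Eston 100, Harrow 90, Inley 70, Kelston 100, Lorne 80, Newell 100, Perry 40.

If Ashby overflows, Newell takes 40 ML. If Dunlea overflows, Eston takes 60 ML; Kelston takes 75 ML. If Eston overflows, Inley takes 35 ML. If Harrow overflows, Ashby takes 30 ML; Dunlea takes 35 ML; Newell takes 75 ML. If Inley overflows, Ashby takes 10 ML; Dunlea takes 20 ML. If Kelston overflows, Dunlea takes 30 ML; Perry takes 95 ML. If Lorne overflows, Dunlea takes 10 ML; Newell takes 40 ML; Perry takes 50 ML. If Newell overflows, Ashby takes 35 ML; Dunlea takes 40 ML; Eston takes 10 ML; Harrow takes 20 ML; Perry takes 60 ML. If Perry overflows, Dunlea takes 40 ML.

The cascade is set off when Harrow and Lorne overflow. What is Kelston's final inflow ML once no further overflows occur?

Round 1 — Harrow, Lorne overflow (initial).
  Ashby: +30 → 30 < 60
  Dunlea: +35+10 → 45 < 50
  Newell: +75+40 → 115 ≥ 100
  Perry: +50 → 50 ≥ 40
Round 2 — Newell, Perry overflow.
  Ashby: +35 → 65 ≥ 60
  Dunlea: +40+40 → 125 ≥ 50
  Eston: +10 → 10 < 100
Round 3 — Ashby, Dunlea overflow.
  Eston: +60 → 70 < 100
  Kelston: +75 → 75 < 100
No further overflows.

75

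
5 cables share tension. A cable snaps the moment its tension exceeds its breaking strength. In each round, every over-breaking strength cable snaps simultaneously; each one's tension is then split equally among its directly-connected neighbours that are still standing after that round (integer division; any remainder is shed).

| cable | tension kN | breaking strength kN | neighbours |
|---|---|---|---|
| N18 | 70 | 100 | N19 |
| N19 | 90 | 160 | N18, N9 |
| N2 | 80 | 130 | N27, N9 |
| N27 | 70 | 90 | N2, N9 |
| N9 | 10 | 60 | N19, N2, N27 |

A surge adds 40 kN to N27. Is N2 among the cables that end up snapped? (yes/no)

Round 1 — N27 at 110 > 90. N27 snaps.
  N27 sheds 110 kN to N2, N9: 55 each.
    N2: 80+55 = 135 > 130
    N9: 10+55 = 65 > 60
Round 2 — N2, N9 snap.
  N2 sheds 135 kN: no online neighbours, lost.
  N9 sheds 65 kN to N19: 65 each.
    N19: 90+65 = 155 ≤ 160
No further breaks.

yes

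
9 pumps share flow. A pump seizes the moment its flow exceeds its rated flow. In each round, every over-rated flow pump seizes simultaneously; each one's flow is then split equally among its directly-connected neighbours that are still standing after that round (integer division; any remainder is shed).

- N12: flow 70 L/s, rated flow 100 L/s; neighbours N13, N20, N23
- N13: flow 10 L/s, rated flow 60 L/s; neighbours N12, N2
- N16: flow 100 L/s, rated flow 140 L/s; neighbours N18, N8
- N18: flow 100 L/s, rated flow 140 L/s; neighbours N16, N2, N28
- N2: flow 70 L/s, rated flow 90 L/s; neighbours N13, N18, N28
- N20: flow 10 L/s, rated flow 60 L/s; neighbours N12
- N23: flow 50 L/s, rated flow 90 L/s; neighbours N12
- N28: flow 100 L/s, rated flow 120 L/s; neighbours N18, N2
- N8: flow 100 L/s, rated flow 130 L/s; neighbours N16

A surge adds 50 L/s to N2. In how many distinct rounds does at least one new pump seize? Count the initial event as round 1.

5

Round 1 — N2 at 120 > 90. N2 seizes.
  N2 sheds 120 L/s to N13, N18, N28: 40 each.
    N13: 10+40 = 50 ≤ 60
    N18: 100+40 = 140 ≤ 140
    N28: 100+40 = 140 > 120
Round 2 — N28 seizes.
  N28 sheds 140 L/s to N18: 140 each.
    N18: 140+140 = 280 > 140
Round 3 — N18 seizes.
  N18 sheds 280 L/s to N16: 280 each.
    N16: 100+280 = 380 > 140
Round 4 — N16 seizes.
  N16 sheds 380 L/s to N8: 380 each.
    N8: 100+380 = 480 > 130
Round 5 — N8 seizes.
  N8 sheds 480 L/s: no online neighbours, lost.
No further seizures.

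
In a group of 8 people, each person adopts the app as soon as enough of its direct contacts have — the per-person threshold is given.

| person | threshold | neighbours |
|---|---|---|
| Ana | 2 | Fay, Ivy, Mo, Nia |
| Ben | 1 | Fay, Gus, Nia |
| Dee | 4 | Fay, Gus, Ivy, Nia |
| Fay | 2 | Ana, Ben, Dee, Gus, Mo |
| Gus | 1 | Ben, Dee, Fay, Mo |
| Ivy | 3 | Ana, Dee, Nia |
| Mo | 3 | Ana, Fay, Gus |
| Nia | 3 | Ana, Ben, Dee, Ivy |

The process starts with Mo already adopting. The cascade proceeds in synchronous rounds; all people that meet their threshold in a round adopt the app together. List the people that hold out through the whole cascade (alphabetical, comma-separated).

Round 1 — Mo adopts the app (initial).
Round 2 — checking thresholds:
  Ana: 1 of 4 neighbours < 2, below threshold.
  Fay: 1 of 5 neighbours < 2, below threshold.
  Gus: 1 of 4 neighbours ≥ 1, adopts the app.
Round 3 — checking thresholds:
  Ana: 1 of 4 neighbours < 2, below threshold.
  Ben: 1 of 3 neighbours ≥ 1, adopts the app.
  Dee: 1 of 4 neighbours < 4, below threshold.
  Fay: 2 of 5 neighbours ≥ 2, adopts the app.
Round 4 — checking thresholds:
  Ana: 2 of 4 neighbours ≥ 2, adopts the app.
  Dee: 2 of 4 neighbours < 4, below threshold.
  Nia: 1 of 4 neighbours < 3, below threshold.
Round 5 — no new adoptions; cascade stops.

Dee, Ivy, Nia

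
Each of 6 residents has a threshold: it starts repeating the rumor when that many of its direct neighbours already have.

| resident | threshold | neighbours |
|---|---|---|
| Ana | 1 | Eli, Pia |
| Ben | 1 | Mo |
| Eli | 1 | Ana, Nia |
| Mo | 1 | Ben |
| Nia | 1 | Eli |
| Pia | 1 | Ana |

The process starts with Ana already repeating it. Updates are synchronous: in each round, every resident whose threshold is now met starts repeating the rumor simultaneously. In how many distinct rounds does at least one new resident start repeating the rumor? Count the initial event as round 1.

Round 1 — Ana starts repeating the rumor (initial).
Round 2 — checking thresholds:
  Eli: 1 of 2 neighbours ≥ 1, starts repeating the rumor.
  Pia: 1 of 1 neighbours ≥ 1, starts repeating the rumor.
Round 3 — checking thresholds:
  Nia: 1 of 1 neighbours ≥ 1, starts repeating the rumor.
Round 4 — no new spreads; cascade stops.

3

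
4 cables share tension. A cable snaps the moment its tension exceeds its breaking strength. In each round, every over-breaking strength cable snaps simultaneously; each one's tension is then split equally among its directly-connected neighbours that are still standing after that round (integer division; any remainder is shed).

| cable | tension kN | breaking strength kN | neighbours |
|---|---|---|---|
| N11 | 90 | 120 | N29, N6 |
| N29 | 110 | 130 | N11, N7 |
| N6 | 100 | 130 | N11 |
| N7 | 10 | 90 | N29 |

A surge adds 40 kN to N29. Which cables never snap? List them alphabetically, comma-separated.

Round 1 — N29 at 150 > 130. N29 snaps.
  N29 sheds 150 kN to N11, N7: 75 each.
    N11: 90+75 = 165 > 120
    N7: 10+75 = 85 ≤ 90
Round 2 — N11 snaps.
  N11 sheds 165 kN to N6: 165 each.
    N6: 100+165 = 265 > 130
Round 3 — N6 snaps.
  N6 sheds 265 kN: no online neighbours, lost.
No further breaks.

N7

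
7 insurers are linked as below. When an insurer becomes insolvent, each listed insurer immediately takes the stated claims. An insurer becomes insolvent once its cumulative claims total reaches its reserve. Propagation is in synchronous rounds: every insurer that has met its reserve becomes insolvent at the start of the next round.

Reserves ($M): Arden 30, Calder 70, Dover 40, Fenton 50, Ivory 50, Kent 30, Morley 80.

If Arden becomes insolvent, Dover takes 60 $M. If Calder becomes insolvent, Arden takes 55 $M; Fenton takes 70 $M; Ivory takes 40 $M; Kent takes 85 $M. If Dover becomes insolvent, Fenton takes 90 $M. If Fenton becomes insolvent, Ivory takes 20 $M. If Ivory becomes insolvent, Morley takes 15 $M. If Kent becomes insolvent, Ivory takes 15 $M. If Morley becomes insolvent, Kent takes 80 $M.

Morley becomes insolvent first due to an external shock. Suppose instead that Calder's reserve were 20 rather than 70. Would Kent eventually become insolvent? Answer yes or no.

With Calder's reserve at 20:
Round 1 — Morley becomes insolvent (initial).
  Kent: +80 → 80 ≥ 30
Round 2 — Kent becomes insolvent.
  Ivory: +15 → 15 < 50
No further insolvencies.

yes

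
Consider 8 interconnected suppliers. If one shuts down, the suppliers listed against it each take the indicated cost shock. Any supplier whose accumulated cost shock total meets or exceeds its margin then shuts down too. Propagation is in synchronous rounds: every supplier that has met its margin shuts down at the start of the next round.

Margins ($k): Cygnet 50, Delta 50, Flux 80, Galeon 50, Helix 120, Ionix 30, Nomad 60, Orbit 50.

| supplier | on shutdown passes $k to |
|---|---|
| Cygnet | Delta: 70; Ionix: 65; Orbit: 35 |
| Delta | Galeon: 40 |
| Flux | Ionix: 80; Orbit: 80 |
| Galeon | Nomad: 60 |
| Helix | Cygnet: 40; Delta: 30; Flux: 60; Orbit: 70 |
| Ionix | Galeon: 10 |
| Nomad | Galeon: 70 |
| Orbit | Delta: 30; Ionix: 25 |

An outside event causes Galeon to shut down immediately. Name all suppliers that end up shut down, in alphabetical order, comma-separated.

Galeon, Nomad

Round 1 — Galeon shuts down (initial).
  Nomad: +60 → 60 ≥ 60
Round 2 — Nomad shuts down.
No further shutdowns.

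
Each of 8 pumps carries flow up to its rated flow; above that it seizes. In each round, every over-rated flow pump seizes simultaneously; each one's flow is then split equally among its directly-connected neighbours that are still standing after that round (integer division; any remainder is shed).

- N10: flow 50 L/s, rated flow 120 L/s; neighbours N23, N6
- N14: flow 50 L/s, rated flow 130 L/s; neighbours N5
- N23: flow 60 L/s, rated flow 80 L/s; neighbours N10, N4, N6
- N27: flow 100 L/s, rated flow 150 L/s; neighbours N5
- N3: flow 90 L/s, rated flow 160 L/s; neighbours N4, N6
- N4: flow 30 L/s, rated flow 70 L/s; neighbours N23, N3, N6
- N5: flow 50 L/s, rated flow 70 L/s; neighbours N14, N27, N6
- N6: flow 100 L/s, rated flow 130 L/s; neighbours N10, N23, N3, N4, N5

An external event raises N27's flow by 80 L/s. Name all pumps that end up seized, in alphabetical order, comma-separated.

N10, N14, N23, N27, N3, N4, N5, N6

Round 1 — N27 at 180 > 150. N27 seizes.
  N27 sheds 180 L/s to N5: 180 each.
    N5: 50+180 = 230 > 70
Round 2 — N5 seizes.
  N5 sheds 230 L/s to N14, N6: 115 each.
    N14: 50+115 = 165 > 130
    N6: 100+115 = 215 > 130
Round 3 — N14, N6 seize.
  N14 sheds 165 L/s: no online neighbours, lost.
  N6 sheds 215 L/s to N10, N23, N3, N4: 53 each (3 lost).
    N10: 50+53 = 103 ≤ 120
    N23: 60+53 = 113 > 80
    N3: 90+53 = 143 ≤ 160
    N4: 30+53 = 83 > 70
Round 4 — N23, N4 seize.
  N23 sheds 113 L/s to N10: 113 each.
    N10: 103+113 = 216 > 120
  N4 sheds 83 L/s to N3: 83 each.
    N3: 143+83 = 226 > 160
Round 5 — N10, N3 seize.
  N10 sheds 216 L/s: no online neighbours, lost.
  N3 sheds 226 L/s: no online neighbours, lost.
No further seizures.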